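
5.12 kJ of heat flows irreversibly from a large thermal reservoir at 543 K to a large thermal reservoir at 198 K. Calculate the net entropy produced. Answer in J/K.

ΔS_total = 16.4 J/K

ΔS_hot = −Q/T_H = −5120/543 = -9.429 J/K and ΔS_cold = +Q/T_C = 5120/198 = 25.86 J/K.
ΔS_total = -9.429 + 25.86 = 16.4 J/K, positive as the second law requires.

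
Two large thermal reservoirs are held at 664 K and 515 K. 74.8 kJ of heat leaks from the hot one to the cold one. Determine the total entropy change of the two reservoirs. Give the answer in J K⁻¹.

ΔS_total = 32.6 J/K

ΔS_hot = −Q/T_H = −74800/664 = -112.65 J/K and ΔS_cold = +Q/T_C = 74800/515 = 145.24 J/K.
ΔS_total = -112.65 + 145.24 = 32.6 J/K, positive as the second law requires.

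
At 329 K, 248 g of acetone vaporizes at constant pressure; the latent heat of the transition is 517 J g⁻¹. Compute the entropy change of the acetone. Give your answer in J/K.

Heat absorbed by the substance: Q = mL = 248 × 517 = 128216 J.
At constant T, ΔS = Q_rev/T = 128216 / 329 = 390 J/K.

ΔS = 390 J/K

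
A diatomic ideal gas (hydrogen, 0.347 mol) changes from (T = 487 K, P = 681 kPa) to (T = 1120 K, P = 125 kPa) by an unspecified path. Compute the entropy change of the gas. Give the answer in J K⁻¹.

ΔS = nC_p ln(T₂/T₁) − nR ln(P₂/P₁), with C_p = 7R/2 = 29.1 J mol⁻¹ K⁻¹ for a diatomic ideal gas.
ΔS = 0.347 × [29.1 × ln(1120/487) − 8.314 × ln(125/681)] = 13.3 J/K.

ΔS = 13.3 J/K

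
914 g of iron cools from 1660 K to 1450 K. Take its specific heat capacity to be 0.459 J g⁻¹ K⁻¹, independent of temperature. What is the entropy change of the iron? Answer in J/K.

ΔS = ∫dQ_rev/T = m c ln(T₂/T₁) = 914 × 0.459 × ln(1450/1660) = -56.7 J/K.

ΔS = -56.7 J/K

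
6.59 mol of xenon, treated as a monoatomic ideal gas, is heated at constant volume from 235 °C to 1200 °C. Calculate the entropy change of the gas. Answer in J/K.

ΔS = 87.5 J/K

In kelvin: T₁ = 508.15 K, T₂ = 1473.15 K. At constant volume, ΔS = nC_V ln(T₂/T₁) with C_V = 3R/2 = 12.47 J mol⁻¹ K⁻¹.
ΔS = 6.59 × 12.47 × ln(1473.15/508.15) = 87.5 J/K.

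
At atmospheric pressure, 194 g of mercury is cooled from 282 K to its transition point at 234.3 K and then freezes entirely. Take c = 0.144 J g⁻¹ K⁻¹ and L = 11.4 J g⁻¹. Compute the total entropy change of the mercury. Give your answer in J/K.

ΔS = -14.6 J/K

Cooling step: ΔS₁ = m c ln(T_tr/T_i) = 194 × 0.144 × ln(234.3/282) = -5.177 J/K.
Phase change: ΔS₂ = −mL/T_tr = −194 × 11.4 / 234.3 = -9.439 J/K.
ΔS_total = (-5.177) + (-9.439) = -14.6 J/K.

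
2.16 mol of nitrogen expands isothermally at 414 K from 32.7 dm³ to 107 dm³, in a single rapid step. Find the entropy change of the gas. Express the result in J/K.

Entropy is a state function, so ΔS_gas depends only on the end states.
For an isothermal ideal gas ΔS_gas = nR ln(V₂/V₁) = 2.16 × 8.314 × ln(107/32.7) = 21.3 J/K.

ΔS_gas = 21.3 J/K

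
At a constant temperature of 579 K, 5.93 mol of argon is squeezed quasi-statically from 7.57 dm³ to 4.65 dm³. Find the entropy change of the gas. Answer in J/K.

For an isothermal ideal gas ΔS_gas = nR ln(V₂/V₁) = 5.93 × 8.314 × ln(4.65/7.57) = -24 J/K.

ΔS_gas = -24 J/K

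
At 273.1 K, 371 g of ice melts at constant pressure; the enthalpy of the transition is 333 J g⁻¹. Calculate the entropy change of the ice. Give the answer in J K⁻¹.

Heat absorbed by the substance: Q = mL = 371 × 333 = 123543 J.
At constant T, ΔS = Q_rev/T = 123543 / 273.1 = 452 J/K.

ΔS = 452 J/K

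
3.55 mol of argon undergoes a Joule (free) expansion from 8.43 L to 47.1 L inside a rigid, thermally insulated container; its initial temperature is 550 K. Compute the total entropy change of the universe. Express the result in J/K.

For an ideal gas in free expansion Q = 0 and W = 0, so T is unchanged.
Entropy is a state function; using a reversible isothermal path, ΔS_gas = nR ln(V₂/V₁) = 3.55 × 8.314 × ln(47.1/8.43) = 50.8 J/K.
The insulated surroundings exchange no heat, so ΔS_surr = 0 and ΔS_universe = ΔS_gas.

ΔS_universe = 50.8 J/K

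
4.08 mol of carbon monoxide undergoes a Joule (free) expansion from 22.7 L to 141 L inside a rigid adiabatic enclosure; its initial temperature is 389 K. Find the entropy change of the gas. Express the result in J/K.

For an ideal gas in free expansion Q = 0 and W = 0, so T is unchanged.
Entropy is a state function; using a reversible isothermal path, ΔS_gas = nR ln(V₂/V₁) = 4.08 × 8.314 × ln(141/22.7) = 62 J/K.

ΔS_gas = 62 J/K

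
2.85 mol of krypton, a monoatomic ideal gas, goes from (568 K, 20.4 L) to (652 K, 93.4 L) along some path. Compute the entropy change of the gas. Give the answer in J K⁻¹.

Entropy is a state function: ΔS = nC_V ln(T₂/T₁) + nR ln(V₂/V₁), with C_V = 3R/2 = 12.47 J mol⁻¹ K⁻¹ for a monoatomic ideal gas.
ΔS = 2.85 × [12.47 × ln(652/568) + 8.314 × ln(93.4/20.4)] = 41 J/K.

ΔS = 41 J/K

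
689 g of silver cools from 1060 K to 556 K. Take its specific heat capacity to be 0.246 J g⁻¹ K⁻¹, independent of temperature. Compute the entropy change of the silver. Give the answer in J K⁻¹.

ΔS = ∫dQ_rev/T = m c ln(T₂/T₁) = 689 × 0.246 × ln(556/1060) = -109 J/K.

ΔS = -109 J/K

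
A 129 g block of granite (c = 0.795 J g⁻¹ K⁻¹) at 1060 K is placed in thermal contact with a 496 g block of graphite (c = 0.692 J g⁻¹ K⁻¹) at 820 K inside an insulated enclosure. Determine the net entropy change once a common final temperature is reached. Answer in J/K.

ΔS_total = 2.72 J/K

Energy balance: T_f = (m₁c₁T₁ + m₂c₂T₂)/(m₁c₁ + m₂c₂) = 875.21 K.
ΔS₁ = m₁c₁ ln(T_f/T₁) = 102.555 × ln(875.21/1060) = -19.65 J/K.
ΔS₂ = m₂c₂ ln(T_f/T₂) = 343.232 × ln(875.21/820) = 22.37 J/K.
ΔS_total = -19.65 + 22.37 = 2.72 J/K.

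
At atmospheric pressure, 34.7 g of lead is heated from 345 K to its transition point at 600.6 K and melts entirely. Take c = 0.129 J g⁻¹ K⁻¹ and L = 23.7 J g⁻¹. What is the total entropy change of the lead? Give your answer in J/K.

Warming step: ΔS₁ = m c ln(T_tr/T_i) = 34.7 × 0.129 × ln(600.6/345) = 2.482 J/K.
Phase change: ΔS₂ = +mL/T_tr = 34.7 × 23.7 / 600.6 = 1.369 J/K.
ΔS_total = (2.482) + (1.369) = 3.85 J/K.

ΔS = 3.85 J/K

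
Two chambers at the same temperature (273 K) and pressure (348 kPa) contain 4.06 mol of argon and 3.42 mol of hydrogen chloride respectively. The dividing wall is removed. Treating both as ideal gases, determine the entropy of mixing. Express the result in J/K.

Mole fractions: x_A = 4.06/7.48 = 0.543, x_B = 0.457.
ΔS_mix = −R(n_A ln x_A + n_B ln x_B) = −8.314 × (4.06 ln 0.543 + 3.42 ln 0.457) = 42.9 J/K.

ΔS_mix = 42.9 J/K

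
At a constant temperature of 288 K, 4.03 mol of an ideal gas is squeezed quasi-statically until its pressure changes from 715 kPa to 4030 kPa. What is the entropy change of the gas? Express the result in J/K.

ΔS_gas = -57.9 J/K

For an isothermal ideal gas ΔS_gas = nR ln(P₁/P₂) = 4.03 × 8.314 × ln(715/4030) = -57.9 J/K.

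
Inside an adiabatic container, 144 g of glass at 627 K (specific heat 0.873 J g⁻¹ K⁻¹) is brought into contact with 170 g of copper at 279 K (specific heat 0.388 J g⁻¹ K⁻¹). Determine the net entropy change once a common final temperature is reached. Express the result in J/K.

ΔS_total = 12.8 J/K

Energy balance: T_f = (m₁c₁T₁ + m₂c₂T₂)/(m₁c₁ + m₂c₂) = 507.24 K.
ΔS₁ = m₁c₁ ln(T_f/T₁) = 125.712 × ln(507.24/627) = -26.65 J/K.
ΔS₂ = m₂c₂ ln(T_f/T₂) = 65.96 × ln(507.24/279) = 39.43 J/K.
ΔS_total = -26.65 + 39.43 = 12.8 J/K.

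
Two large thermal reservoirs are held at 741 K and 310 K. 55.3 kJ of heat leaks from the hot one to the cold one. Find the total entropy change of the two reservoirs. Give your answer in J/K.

ΔS_total = 104 J/K

ΔS_hot = −Q/T_H = −55300/741 = -74.63 J/K and ΔS_cold = +Q/T_C = 55300/310 = 178.4 J/K.
ΔS_total = -74.63 + 178.4 = 104 J/K, positive as the second law requires.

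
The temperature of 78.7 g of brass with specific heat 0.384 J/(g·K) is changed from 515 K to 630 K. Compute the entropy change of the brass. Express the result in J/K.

ΔS = ∫dQ_rev/T = m c ln(T₂/T₁) = 78.7 × 0.384 × ln(630/515) = 6.09 J/K.

ΔS = 6.09 J/K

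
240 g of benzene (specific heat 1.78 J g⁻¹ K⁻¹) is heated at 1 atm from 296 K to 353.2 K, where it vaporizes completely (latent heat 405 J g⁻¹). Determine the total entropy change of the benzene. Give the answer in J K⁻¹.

Warming step: ΔS₁ = m c ln(T_tr/T_i) = 240 × 1.78 × ln(353.2/296) = 75.48 J/K.
Phase change: ΔS₂ = +mL/T_tr = 240 × 405 / 353.2 = 275.2 J/K.
ΔS_total = (75.48) + (275.2) = 351 J/K.

ΔS = 351 J/K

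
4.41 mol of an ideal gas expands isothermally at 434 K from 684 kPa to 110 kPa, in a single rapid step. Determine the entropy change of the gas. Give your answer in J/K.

ΔS_gas = 67 J/K

Entropy is a state function, so ΔS_gas depends only on the end states.
For an isothermal ideal gas ΔS_gas = nR ln(P₁/P₂) = 4.41 × 8.314 × ln(684/110) = 67 J/K.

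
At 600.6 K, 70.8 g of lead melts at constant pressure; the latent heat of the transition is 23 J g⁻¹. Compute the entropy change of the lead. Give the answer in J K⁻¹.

Heat absorbed by the substance: Q = mL = 70.8 × 23 = 1628.4 J.
At constant T, ΔS = Q_rev/T = 1628.4 / 600.6 = 2.71 J/K.

ΔS = 2.71 J/K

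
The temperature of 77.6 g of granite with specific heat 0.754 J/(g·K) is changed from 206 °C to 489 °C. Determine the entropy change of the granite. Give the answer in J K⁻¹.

ΔS = 27.2 J/K

In kelvin: T₁ = 479.15 K, T₂ = 762.15 K. ΔS = ∫dQ_rev/T = m c ln(T₂/T₁) = 77.6 × 0.754 × ln(762.15/479.15) = 27.2 J/K.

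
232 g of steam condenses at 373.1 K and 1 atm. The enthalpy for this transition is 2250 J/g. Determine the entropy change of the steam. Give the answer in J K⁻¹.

Heat released by the substance: Q = −mL = −232 × 2250 = −522000 J.
At constant T, ΔS = Q_rev/T = −522000 / 373.1 = -1400 J/K.

ΔS = -1400 J/K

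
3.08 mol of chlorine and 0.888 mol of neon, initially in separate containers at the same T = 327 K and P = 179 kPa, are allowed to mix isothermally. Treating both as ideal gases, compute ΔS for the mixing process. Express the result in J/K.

ΔS_mix = 17.5 J/K

Mole fractions: x_A = 3.08/3.97 = 0.776, x_B = 0.224.
ΔS_mix = −R(n_A ln x_A + n_B ln x_B) = −8.314 × (3.08 ln 0.776 + 0.888 ln 0.224) = 17.5 J/K.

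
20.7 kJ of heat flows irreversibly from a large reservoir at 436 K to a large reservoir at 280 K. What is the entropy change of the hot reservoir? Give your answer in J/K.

The hot reservoir loses heat Q, so ΔS_hot = −Q/T_H = −20700/436 = -47.5 J/K.

ΔS_hot = -47.5 J/K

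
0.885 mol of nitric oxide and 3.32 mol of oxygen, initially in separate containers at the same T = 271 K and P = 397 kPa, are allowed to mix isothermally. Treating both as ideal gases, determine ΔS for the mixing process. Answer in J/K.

ΔS_mix = 18 J/K

Mole fractions: x_A = 0.885/4.21 = 0.21, x_B = 0.79.
ΔS_mix = −R(n_A ln x_A + n_B ln x_B) = −8.314 × (0.885 ln 0.21 + 3.32 ln 0.79) = 18 J/K.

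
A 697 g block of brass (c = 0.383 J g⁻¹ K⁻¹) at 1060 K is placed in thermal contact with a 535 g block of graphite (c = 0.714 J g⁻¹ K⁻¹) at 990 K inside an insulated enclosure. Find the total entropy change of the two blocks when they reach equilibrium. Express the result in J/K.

Energy balance: T_f = (m₁c₁T₁ + m₂c₂T₂)/(m₁c₁ + m₂c₂) = 1018.8 K.
ΔS₁ = m₁c₁ ln(T_f/T₁) = 266.951 × ln(1018.8/1060) = -10.584 J/K.
ΔS₂ = m₂c₂ ln(T_f/T₂) = 381.99 × ln(1018.8/990) = 10.952 J/K.
ΔS_total = -10.584 + 10.952 = 0.368 J/K.

ΔS_total = 0.368 J/K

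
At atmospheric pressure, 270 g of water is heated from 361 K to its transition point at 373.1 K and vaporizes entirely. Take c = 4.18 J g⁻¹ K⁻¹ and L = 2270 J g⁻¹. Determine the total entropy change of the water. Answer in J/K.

Warming step: ΔS₁ = m c ln(T_tr/T_i) = 270 × 4.18 × ln(373.1/361) = 37.21 J/K.
Phase change: ΔS₂ = +mL/T_tr = 270 × 2270 / 373.1 = 1643 J/K.
ΔS_total = (37.21) + (1643) = 1680 J/K.

ΔS = 1680 J/K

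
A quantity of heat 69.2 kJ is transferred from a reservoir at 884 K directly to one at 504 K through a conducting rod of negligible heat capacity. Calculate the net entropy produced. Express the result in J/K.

ΔS_total = 59 J/K

ΔS_hot = −Q/T_H = −69200/884 = -78.28 J/K and ΔS_cold = +Q/T_C = 69200/504 = 137.3 J/K.
ΔS_total = -78.28 + 137.3 = 59 J/K, positive as the second law requires.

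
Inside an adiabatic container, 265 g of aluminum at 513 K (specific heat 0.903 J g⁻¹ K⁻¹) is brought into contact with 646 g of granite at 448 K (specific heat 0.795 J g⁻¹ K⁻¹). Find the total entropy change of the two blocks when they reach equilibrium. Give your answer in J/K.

Energy balance: T_f = (m₁c₁T₁ + m₂c₂T₂)/(m₁c₁ + m₂c₂) = 468.66 K.
ΔS₁ = m₁c₁ ln(T_f/T₁) = 239.295 × ln(468.66/513) = -21.63 J/K.
ΔS₂ = m₂c₂ ln(T_f/T₂) = 513.57 × ln(468.66/448) = 23.15 J/K.
ΔS_total = -21.63 + 23.15 = 1.52 J/K.

ΔS_total = 1.52 J/K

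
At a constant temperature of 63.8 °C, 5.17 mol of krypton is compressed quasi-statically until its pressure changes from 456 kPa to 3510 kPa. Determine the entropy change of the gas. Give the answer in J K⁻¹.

ΔS_gas = -87.7 J/K

For an isothermal ideal gas ΔS_gas = nR ln(P₁/P₂) = 5.17 × 8.314 × ln(456/3510) = -87.7 J/K.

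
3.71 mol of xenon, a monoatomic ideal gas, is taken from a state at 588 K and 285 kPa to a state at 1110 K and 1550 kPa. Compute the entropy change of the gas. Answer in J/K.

ΔS = -3.24 J/K

ΔS = nC_p ln(T₂/T₁) − nR ln(P₂/P₁), with C_p = 5R/2 = 20.79 J mol⁻¹ K⁻¹ for a monoatomic ideal gas.
ΔS = 3.71 × [20.79 × ln(1110/588) − 8.314 × ln(1550/285)] = -3.24 J/K.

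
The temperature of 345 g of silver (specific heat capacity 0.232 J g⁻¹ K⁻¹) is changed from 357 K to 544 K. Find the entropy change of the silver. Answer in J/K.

ΔS = ∫dQ_rev/T = m c ln(T₂/T₁) = 345 × 0.232 × ln(544/357) = 33.7 J/K.

ΔS = 33.7 J/K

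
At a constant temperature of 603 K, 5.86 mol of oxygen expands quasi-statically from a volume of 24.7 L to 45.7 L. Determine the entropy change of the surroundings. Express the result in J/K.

For an isothermal ideal gas ΔS_gas = nR ln(V₂/V₁) = 5.86 × 8.314 × ln(45.7/24.7) = 30 J/K.
The process is reversible, so ΔS_surr = −ΔS_gas = -30 J/K and ΔS_universe = 0.

ΔS_surr = -30 J/K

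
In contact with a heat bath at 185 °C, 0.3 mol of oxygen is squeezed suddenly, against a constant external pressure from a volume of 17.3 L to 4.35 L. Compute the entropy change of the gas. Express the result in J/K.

Entropy is a state function, so ΔS_gas depends only on the end states.
For an isothermal ideal gas ΔS_gas = nR ln(V₂/V₁) = 0.3 × 8.314 × ln(4.35/17.3) = -3.44 J/K.

ΔS_gas = -3.44 J/K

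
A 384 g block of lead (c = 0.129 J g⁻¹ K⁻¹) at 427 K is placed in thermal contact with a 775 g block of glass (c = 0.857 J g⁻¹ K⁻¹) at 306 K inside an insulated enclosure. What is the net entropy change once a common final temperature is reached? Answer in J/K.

Energy balance: T_f = (m₁c₁T₁ + m₂c₂T₂)/(m₁c₁ + m₂c₂) = 314.4 K.
ΔS₁ = m₁c₁ ln(T_f/T₁) = 49.536 × ln(314.4/427) = -15.16 J/K.
ΔS₂ = m₂c₂ ln(T_f/T₂) = 664.175 × ln(314.4/306) = 17.98 J/K.
ΔS_total = -15.16 + 17.98 = 2.82 J/K.

ΔS_total = 2.82 J/K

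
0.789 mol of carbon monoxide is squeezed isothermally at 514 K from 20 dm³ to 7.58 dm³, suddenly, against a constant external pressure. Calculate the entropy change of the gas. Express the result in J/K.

Entropy is a state function, so ΔS_gas depends only on the end states.
For an isothermal ideal gas ΔS_gas = nR ln(V₂/V₁) = 0.789 × 8.314 × ln(7.58/20) = -6.36 J/K.

ΔS_gas = -6.36 J/K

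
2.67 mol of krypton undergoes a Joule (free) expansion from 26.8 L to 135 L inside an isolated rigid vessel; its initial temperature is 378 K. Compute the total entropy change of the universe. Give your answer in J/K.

ΔS_universe = 35.9 J/K

For an ideal gas in free expansion Q = 0 and W = 0, so T is unchanged.
Entropy is a state function; using a reversible isothermal path, ΔS_gas = nR ln(V₂/V₁) = 2.67 × 8.314 × ln(135/26.8) = 35.9 J/K.
The insulated surroundings exchange no heat, so ΔS_surr = 0 and ΔS_universe = ΔS_gas.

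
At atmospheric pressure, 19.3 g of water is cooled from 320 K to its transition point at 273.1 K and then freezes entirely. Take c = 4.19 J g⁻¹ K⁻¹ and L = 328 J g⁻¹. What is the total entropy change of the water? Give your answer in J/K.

ΔS = -36 J/K

Cooling step: ΔS₁ = m c ln(T_tr/T_i) = 19.3 × 4.19 × ln(273.1/320) = -12.82 J/K.
Phase change: ΔS₂ = −mL/T_tr = −19.3 × 328 / 273.1 = -23.18 J/K.
ΔS_total = (-12.82) + (-23.18) = -36 J/K.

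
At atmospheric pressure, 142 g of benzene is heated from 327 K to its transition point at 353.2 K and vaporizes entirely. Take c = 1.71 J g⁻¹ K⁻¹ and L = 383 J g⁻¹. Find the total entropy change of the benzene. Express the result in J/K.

ΔS = 173 J/K

Warming step: ΔS₁ = m c ln(T_tr/T_i) = 142 × 1.71 × ln(353.2/327) = 18.72 J/K.
Phase change: ΔS₂ = +mL/T_tr = 142 × 383 / 353.2 = 154 J/K.
ΔS_total = (18.72) + (154) = 173 J/K.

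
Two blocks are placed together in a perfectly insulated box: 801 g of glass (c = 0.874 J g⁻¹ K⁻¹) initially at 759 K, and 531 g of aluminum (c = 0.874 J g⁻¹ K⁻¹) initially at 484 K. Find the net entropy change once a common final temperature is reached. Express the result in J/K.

Energy balance: T_f = (m₁c₁T₁ + m₂c₂T₂)/(m₁c₁ + m₂c₂) = 649.37 K.
ΔS₁ = m₁c₁ ln(T_f/T₁) = 700.074 × ln(649.37/759) = -109.2 J/K.
ΔS₂ = m₂c₂ ln(T_f/T₂) = 464.094 × ln(649.37/484) = 136.4 J/K.
ΔS_total = -109.2 + 136.4 = 27.2 J/K.

ΔS_total = 27.2 J/K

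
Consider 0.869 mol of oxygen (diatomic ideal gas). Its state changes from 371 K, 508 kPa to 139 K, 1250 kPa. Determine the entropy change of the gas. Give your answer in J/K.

ΔS = nC_p ln(T₂/T₁) − nR ln(P₂/P₁), with C_p = 7R/2 = 29.1 J mol⁻¹ K⁻¹ for a diatomic ideal gas.
ΔS = 0.869 × [29.1 × ln(139/371) − 8.314 × ln(1250/508)] = -31.3 J/K.

ΔS = -31.3 J/K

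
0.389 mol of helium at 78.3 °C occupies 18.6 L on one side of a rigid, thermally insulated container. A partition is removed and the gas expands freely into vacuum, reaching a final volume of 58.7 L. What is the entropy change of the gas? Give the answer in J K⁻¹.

ΔS_gas = 3.72 J/K

No heat is exchanged and no work is done, so the ideal-gas temperature stays constant.
Entropy is a state function; using a reversible isothermal path, ΔS_gas = nR ln(V₂/V₁) = 0.389 × 8.314 × ln(58.7/18.6) = 3.72 J/K.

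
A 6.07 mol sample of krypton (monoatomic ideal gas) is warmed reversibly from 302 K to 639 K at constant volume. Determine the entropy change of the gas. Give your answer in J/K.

ΔS = 56.7 J/K

At constant volume, ΔS = nC_V ln(T₂/T₁) with C_V = 3R/2 = 12.47 J mol⁻¹ K⁻¹.
ΔS = 6.07 × 12.47 × ln(639/302) = 56.7 J/K.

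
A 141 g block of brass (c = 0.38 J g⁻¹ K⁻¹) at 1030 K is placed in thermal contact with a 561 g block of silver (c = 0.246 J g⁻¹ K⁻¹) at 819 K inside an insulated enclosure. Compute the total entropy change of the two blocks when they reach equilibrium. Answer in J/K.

ΔS_total = 1.05 J/K

Energy balance: T_f = (m₁c₁T₁ + m₂c₂T₂)/(m₁c₁ + m₂c₂) = 878.01 K.
ΔS₁ = m₁c₁ ln(T_f/T₁) = 53.58 × ln(878.01/1030) = -8.554 J/K.
ΔS₂ = m₂c₂ ln(T_f/T₂) = 138.006 × ln(878.01/819) = 9.602 J/K.
ΔS_total = -8.554 + 9.602 = 1.05 J/K.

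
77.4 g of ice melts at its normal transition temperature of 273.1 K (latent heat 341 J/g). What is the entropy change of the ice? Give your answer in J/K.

ΔS = 96.6 J/K

Heat absorbed by the substance: Q = mL = 77.4 × 341 = 26393.4 J.
At constant T, ΔS = Q_rev/T = 26393.4 / 273.1 = 96.6 J/K.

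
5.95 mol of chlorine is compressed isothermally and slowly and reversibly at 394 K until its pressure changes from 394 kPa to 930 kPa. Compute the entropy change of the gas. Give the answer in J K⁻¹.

ΔS_gas = -42.5 J/K

For an isothermal ideal gas ΔS_gas = nR ln(P₁/P₂) = 5.95 × 8.314 × ln(394/930) = -42.5 J/K.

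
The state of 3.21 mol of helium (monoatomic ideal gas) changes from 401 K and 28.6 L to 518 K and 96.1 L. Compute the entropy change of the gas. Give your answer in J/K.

Entropy is a state function: ΔS = nC_V ln(T₂/T₁) + nR ln(V₂/V₁), with C_V = 3R/2 = 12.47 J mol⁻¹ K⁻¹ for a monoatomic ideal gas.
ΔS = 3.21 × [12.47 × ln(518/401) + 8.314 × ln(96.1/28.6)] = 42.6 J/K.

ΔS = 42.6 J/K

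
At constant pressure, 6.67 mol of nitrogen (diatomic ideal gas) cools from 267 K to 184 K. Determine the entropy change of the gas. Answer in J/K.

At constant pressure, ΔS = nC_p ln(T₂/T₁) with C_p = 7R/2 = 29.1 J mol⁻¹ K⁻¹.
ΔS = 6.67 × 29.1 × ln(184/267) = -72.3 J/K.

ΔS = -72.3 J/K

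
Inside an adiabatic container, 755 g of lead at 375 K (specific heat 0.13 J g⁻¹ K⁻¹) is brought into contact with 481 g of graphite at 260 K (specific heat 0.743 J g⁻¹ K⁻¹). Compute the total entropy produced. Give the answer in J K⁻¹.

ΔS_total = 5.52 J/K

Energy balance: T_f = (m₁c₁T₁ + m₂c₂T₂)/(m₁c₁ + m₂c₂) = 284.78 K.
ΔS₁ = m₁c₁ ln(T_f/T₁) = 98.15 × ln(284.78/375) = -27.01 J/K.
ΔS₂ = m₂c₂ ln(T_f/T₂) = 357.383 × ln(284.78/260) = 32.53 J/K.
ΔS_total = -27.01 + 32.53 = 5.52 J/K.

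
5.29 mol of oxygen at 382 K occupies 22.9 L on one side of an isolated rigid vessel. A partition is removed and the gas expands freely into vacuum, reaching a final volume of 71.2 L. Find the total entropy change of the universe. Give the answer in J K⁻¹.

ΔS_universe = 49.9 J/K

No heat is exchanged and no work is done, so the ideal-gas temperature stays constant.
Entropy is a state function; using a reversible isothermal path, ΔS_gas = nR ln(V₂/V₁) = 5.29 × 8.314 × ln(71.2/22.9) = 49.9 J/K.
The insulated surroundings exchange no heat, so ΔS_surr = 0 and ΔS_universe = ΔS_gas.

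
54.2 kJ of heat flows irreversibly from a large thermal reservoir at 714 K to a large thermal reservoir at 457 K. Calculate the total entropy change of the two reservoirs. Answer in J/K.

ΔS_total = 42.7 J/K

ΔS_hot = −Q/T_H = −54200/714 = -75.91 J/K and ΔS_cold = +Q/T_C = 54200/457 = 118.6 J/K.
ΔS_total = -75.91 + 118.6 = 42.7 J/K, positive as the second law requires.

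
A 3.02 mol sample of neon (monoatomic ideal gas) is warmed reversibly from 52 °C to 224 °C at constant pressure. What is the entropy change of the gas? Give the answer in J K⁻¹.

In kelvin: T₁ = 325.15 K, T₂ = 497.15 K. At constant pressure, ΔS = nC_p ln(T₂/T₁) with C_p = 5R/2 = 20.79 J mol⁻¹ K⁻¹.
ΔS = 3.02 × 20.79 × ln(497.15/325.15) = 26.7 J/K.

ΔS = 26.7 J/K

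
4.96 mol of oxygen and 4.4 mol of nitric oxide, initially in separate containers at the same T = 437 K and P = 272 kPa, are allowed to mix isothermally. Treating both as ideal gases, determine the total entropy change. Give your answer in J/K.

Mole fractions: x_A = 4.96/9.36 = 0.53, x_B = 0.47.
ΔS_mix = −R(n_A ln x_A + n_B ln x_B) = −8.314 × (4.96 ln 0.53 + 4.4 ln 0.47) = 53.8 J/K.

ΔS_mix = 53.8 J/K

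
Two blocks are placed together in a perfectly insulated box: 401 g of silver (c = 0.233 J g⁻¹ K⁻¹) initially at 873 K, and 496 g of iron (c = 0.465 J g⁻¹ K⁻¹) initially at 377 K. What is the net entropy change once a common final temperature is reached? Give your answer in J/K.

Energy balance: T_f = (m₁c₁T₁ + m₂c₂T₂)/(m₁c₁ + m₂c₂) = 520 K.
ΔS₁ = m₁c₁ ln(T_f/T₁) = 93.433 × ln(520/873) = -48.41 J/K.
ΔS₂ = m₂c₂ ln(T_f/T₂) = 230.64 × ln(520/377) = 74.17 J/K.
ΔS_total = -48.41 + 74.17 = 25.8 J/K.

ΔS_total = 25.8 J/K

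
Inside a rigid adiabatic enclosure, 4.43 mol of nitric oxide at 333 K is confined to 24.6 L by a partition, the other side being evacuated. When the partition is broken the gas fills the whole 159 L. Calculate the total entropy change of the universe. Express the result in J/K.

No heat is exchanged and no work is done, so the ideal-gas temperature stays constant.
Entropy is a state function; using a reversible isothermal path, ΔS_gas = nR ln(V₂/V₁) = 4.43 × 8.314 × ln(159/24.6) = 68.7 J/K.
The insulated surroundings exchange no heat, so ΔS_surr = 0 and ΔS_universe = ΔS_gas.

ΔS_universe = 68.7 J/K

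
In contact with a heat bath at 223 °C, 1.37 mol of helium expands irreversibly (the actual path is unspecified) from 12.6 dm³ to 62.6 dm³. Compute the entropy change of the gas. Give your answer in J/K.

ΔS_gas = 18.3 J/K

Entropy is a state function, so ΔS_gas depends only on the end states.
For an isothermal ideal gas ΔS_gas = nR ln(V₂/V₁) = 1.37 × 8.314 × ln(62.6/12.6) = 18.3 J/K.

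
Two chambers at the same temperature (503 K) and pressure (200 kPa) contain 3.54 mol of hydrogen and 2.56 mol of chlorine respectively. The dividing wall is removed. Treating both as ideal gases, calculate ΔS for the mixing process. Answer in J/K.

Mole fractions: x_A = 3.54/6.1 = 0.58, x_B = 0.42.
ΔS_mix = −R(n_A ln x_A + n_B ln x_B) = −8.314 × (3.54 ln 0.58 + 2.56 ln 0.42) = 34.5 J/K.

ΔS_mix = 34.5 J/K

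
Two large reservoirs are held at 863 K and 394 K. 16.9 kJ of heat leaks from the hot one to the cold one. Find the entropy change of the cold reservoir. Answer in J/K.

ΔS_cold = 42.9 J/K

The cold reservoir gains heat Q, so ΔS_cold = +Q/T_C = 16900/394 = 42.9 J/K.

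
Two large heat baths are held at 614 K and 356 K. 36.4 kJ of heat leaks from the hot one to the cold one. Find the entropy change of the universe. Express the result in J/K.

ΔS_total = 43 J/K

ΔS_hot = −Q/T_H = −36400/614 = -59.283 J/K and ΔS_cold = +Q/T_C = 36400/356 = 102.25 J/K.
ΔS_total = -59.283 + 102.25 = 43 J/K, positive as the second law requires.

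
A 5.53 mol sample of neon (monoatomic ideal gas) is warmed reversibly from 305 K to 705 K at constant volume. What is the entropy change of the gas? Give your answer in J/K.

At constant volume, ΔS = nC_V ln(T₂/T₁) with C_V = 3R/2 = 12.47 J mol⁻¹ K⁻¹.
ΔS = 5.53 × 12.47 × ln(705/305) = 57.8 J/K.

ΔS = 57.8 J/K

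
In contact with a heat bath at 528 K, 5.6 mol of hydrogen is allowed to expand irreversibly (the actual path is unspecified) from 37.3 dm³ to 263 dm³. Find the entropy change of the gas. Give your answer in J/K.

Entropy is a state function, so ΔS_gas depends only on the end states.
For an isothermal ideal gas ΔS_gas = nR ln(V₂/V₁) = 5.6 × 8.314 × ln(263/37.3) = 90.9 J/K.

ΔS_gas = 90.9 J/K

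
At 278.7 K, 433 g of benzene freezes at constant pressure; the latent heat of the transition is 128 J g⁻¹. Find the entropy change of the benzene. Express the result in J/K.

Heat released by the substance: Q = −mL = −433 × 128 = −55424 J.
At constant T, ΔS = Q_rev/T = −55424 / 278.7 = -199 J/K.

ΔS = -199 J/K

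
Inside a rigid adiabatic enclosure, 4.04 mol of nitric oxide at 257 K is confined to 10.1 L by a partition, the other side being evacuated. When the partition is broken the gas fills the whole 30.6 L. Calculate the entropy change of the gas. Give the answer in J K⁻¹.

No heat is exchanged and no work is done, so the ideal-gas temperature stays constant.
Entropy is a state function; using a reversible isothermal path, ΔS_gas = nR ln(V₂/V₁) = 4.04 × 8.314 × ln(30.6/10.1) = 37.2 J/K.

ΔS_gas = 37.2 J/K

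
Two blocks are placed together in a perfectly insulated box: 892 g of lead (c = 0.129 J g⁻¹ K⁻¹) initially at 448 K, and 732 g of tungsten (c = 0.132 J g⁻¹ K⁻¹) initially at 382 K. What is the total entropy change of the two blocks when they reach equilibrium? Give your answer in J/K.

ΔS_total = 0.663 J/K

Energy balance: T_f = (m₁c₁T₁ + m₂c₂T₂)/(m₁c₁ + m₂c₂) = 417.88 K.
ΔS₁ = m₁c₁ ln(T_f/T₁) = 115.068 × ln(417.88/448) = -8.01 J/K.
ΔS₂ = m₂c₂ ln(T_f/T₂) = 96.624 × ln(417.88/382) = 8.673 J/K.
ΔS_total = -8.01 + 8.673 = 0.663 J/K.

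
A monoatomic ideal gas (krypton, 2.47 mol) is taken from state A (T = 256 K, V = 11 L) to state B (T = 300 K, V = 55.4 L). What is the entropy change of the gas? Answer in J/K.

Entropy is a state function: ΔS = nC_V ln(T₂/T₁) + nR ln(V₂/V₁), with C_V = 3R/2 = 12.47 J mol⁻¹ K⁻¹ for a monoatomic ideal gas.
ΔS = 2.47 × [12.47 × ln(300/256) + 8.314 × ln(55.4/11)] = 38.1 J/K.

ΔS = 38.1 J/K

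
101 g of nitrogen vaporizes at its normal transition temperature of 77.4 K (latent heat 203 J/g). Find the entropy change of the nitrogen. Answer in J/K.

Heat absorbed by the substance: Q = mL = 101 × 203 = 20503 J.
At constant T, ΔS = Q_rev/T = 20503 / 77.4 = 265 J/K.

ΔS = 265 J/K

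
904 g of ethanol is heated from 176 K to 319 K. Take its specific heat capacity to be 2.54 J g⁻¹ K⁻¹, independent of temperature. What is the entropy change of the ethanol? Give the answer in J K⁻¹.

ΔS = 1370 J/K

ΔS = ∫dQ_rev/T = m c ln(T₂/T₁) = 904 × 2.54 × ln(319/176) = 1370 J/K.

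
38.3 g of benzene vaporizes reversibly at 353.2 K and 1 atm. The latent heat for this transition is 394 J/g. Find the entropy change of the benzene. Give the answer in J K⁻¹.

Heat absorbed by the substance: Q = mL = 38.3 × 394 = 15090.2 J.
At constant T, ΔS = Q_rev/T = 15090.2 / 353.2 = 42.7 J/K.

ΔS = 42.7 J/K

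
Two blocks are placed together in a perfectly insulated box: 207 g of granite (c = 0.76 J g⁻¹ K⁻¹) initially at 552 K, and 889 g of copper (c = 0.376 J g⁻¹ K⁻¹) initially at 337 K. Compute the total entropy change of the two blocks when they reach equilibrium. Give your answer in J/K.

ΔS_total = 13.7 J/K

Energy balance: T_f = (m₁c₁T₁ + m₂c₂T₂)/(m₁c₁ + m₂c₂) = 405.81 K.
ΔS₁ = m₁c₁ ln(T_f/T₁) = 157.32 × ln(405.81/552) = -48.4 J/K.
ΔS₂ = m₂c₂ ln(T_f/T₂) = 334.264 × ln(405.81/337) = 62.1 J/K.
ΔS_total = -48.4 + 62.1 = 13.7 J/K.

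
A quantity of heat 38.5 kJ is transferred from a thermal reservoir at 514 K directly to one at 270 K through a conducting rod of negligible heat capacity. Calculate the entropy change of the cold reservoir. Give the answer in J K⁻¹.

The cold reservoir gains heat Q, so ΔS_cold = +Q/T_C = 38500/270 = 143 J/K.

ΔS_cold = 143 J/K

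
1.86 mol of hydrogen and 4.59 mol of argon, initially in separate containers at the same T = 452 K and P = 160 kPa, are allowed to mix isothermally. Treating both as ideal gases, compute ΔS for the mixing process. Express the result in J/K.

ΔS_mix = 32.2 J/K

Mole fractions: x_A = 1.86/6.45 = 0.288, x_B = 0.712.
ΔS_mix = −R(n_A ln x_A + n_B ln x_B) = −8.314 × (1.86 ln 0.288 + 4.59 ln 0.712) = 32.2 J/K.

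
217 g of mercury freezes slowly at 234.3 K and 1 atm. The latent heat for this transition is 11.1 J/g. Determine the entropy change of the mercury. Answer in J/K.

Heat released by the substance: Q = −mL = −217 × 11.1 = −2408.7 J.
At constant T, ΔS = Q_rev/T = −2408.7 / 234.3 = -10.3 J/K.

ΔS = -10.3 J/K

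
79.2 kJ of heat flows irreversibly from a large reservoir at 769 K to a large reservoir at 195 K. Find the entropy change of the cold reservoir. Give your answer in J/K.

The cold reservoir gains heat Q, so ΔS_cold = +Q/T_C = 79200/195 = 406 J/K.

ΔS_cold = 406 J/K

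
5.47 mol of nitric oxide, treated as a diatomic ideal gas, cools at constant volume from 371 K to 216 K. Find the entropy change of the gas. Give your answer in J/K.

ΔS = -61.5 J/K

At constant volume, ΔS = nC_V ln(T₂/T₁) with C_V = 5R/2 = 20.79 J mol⁻¹ K⁻¹.
ΔS = 5.47 × 20.79 × ln(216/371) = -61.5 J/K.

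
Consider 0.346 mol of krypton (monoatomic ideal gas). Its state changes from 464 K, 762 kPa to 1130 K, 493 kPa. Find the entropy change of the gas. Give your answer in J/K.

ΔS = nC_p ln(T₂/T₁) − nR ln(P₂/P₁), with C_p = 5R/2 = 20.79 J mol⁻¹ K⁻¹ for a monoatomic ideal gas.
ΔS = 0.346 × [20.79 × ln(1130/464) − 8.314 × ln(493/762)] = 7.65 J/K.

ΔS = 7.65 J/K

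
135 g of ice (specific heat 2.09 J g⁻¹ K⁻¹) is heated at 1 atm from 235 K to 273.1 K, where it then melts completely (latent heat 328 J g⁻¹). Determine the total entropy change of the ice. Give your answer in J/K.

Warming step: ΔS₁ = m c ln(T_tr/T_i) = 135 × 2.09 × ln(273.1/235) = 42.394 J/K.
Phase change: ΔS₂ = +mL/T_tr = 135 × 328 / 273.1 = 162.14 J/K.
ΔS_total = (42.394) + (162.14) = 205 J/K.

ΔS = 205 J/K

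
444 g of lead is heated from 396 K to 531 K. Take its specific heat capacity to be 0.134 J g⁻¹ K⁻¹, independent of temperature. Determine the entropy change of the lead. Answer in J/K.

ΔS = 17.5 J/K

ΔS = ∫dQ_rev/T = m c ln(T₂/T₁) = 444 × 0.134 × ln(531/396) = 17.5 J/K.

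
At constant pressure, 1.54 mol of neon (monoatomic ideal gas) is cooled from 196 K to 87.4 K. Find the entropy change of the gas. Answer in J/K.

At constant pressure, ΔS = nC_p ln(T₂/T₁) with C_p = 5R/2 = 20.79 J mol⁻¹ K⁻¹.
ΔS = 1.54 × 20.79 × ln(87.4/196) = -25.9 J/K.

ΔS = -25.9 J/K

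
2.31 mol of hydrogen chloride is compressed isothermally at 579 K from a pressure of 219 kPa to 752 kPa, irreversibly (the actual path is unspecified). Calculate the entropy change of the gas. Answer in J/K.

Entropy is a state function, so ΔS_gas depends only on the end states.
For an isothermal ideal gas ΔS_gas = nR ln(P₁/P₂) = 2.31 × 8.314 × ln(219/752) = -23.7 J/K.

ΔS_gas = -23.7 J/K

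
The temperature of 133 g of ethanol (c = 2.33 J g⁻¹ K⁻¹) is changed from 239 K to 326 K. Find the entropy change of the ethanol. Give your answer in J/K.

ΔS = 96.2 J/K

ΔS = ∫dQ_rev/T = m c ln(T₂/T₁) = 133 × 2.33 × ln(326/239) = 96.2 J/K.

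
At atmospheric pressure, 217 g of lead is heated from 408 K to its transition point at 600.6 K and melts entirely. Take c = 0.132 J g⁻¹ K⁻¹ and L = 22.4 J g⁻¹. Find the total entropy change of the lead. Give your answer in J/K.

ΔS = 19.2 J/K

Warming step: ΔS₁ = m c ln(T_tr/T_i) = 217 × 0.132 × ln(600.6/408) = 11.08 J/K.
Phase change: ΔS₂ = +mL/T_tr = 217 × 22.4 / 600.6 = 8.093 J/K.
ΔS_total = (11.08) + (8.093) = 19.2 J/K.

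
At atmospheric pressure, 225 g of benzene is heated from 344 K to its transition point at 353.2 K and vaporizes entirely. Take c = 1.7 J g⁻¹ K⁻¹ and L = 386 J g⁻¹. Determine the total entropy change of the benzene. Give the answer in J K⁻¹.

Warming step: ΔS₁ = m c ln(T_tr/T_i) = 225 × 1.7 × ln(353.2/344) = 10.1 J/K.
Phase change: ΔS₂ = +mL/T_tr = 225 × 386 / 353.2 = 245.9 J/K.
ΔS_total = (10.1) + (245.9) = 256 J/K.

ΔS = 256 J/K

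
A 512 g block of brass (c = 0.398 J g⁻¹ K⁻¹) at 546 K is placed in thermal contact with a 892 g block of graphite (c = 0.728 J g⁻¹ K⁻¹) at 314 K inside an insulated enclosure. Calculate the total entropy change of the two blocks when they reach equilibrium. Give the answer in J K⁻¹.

ΔS_total = 25.9 J/K

Energy balance: T_f = (m₁c₁T₁ + m₂c₂T₂)/(m₁c₁ + m₂c₂) = 369.41 K.
ΔS₁ = m₁c₁ ln(T_f/T₁) = 203.776 × ln(369.41/546) = -79.62 J/K.
ΔS₂ = m₂c₂ ln(T_f/T₂) = 649.376 × ln(369.41/314) = 105.5 J/K.
ΔS_total = -79.62 + 105.5 = 25.9 J/K.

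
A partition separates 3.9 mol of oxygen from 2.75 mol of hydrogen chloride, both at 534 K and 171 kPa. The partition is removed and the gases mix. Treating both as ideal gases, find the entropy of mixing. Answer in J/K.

Mole fractions: x_A = 3.9/6.65 = 0.586, x_B = 0.414.
ΔS_mix = −R(n_A ln x_A + n_B ln x_B) = −8.314 × (3.9 ln 0.586 + 2.75 ln 0.414) = 37.5 J/K.

ΔS_mix = 37.5 J/K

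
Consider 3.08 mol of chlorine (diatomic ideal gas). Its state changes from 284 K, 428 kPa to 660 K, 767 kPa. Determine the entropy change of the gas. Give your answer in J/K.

ΔS = nC_p ln(T₂/T₁) − nR ln(P₂/P₁), with C_p = 7R/2 = 29.1 J mol⁻¹ K⁻¹ for a diatomic ideal gas.
ΔS = 3.08 × [29.1 × ln(660/284) − 8.314 × ln(767/428)] = 60.6 J/K.

ΔS = 60.6 J/K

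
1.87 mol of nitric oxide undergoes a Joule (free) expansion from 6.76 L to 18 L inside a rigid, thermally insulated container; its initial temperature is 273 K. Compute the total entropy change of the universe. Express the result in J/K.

For an ideal gas in free expansion Q = 0 and W = 0, so T is unchanged.
Entropy is a state function; using a reversible isothermal path, ΔS_gas = nR ln(V₂/V₁) = 1.87 × 8.314 × ln(18/6.76) = 15.2 J/K.
The insulated surroundings exchange no heat, so ΔS_surr = 0 and ΔS_universe = ΔS_gas.

ΔS_universe = 15.2 J/K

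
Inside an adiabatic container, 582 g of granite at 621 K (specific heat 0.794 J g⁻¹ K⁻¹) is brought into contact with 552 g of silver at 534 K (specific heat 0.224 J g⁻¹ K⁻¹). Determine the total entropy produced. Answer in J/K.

ΔS_total = 1.08 J/K

Energy balance: T_f = (m₁c₁T₁ + m₂c₂T₂)/(m₁c₁ + m₂c₂) = 602.64 K.
ΔS₁ = m₁c₁ ln(T_f/T₁) = 462.108 × ln(602.64/621) = -13.87 J/K.
ΔS₂ = m₂c₂ ln(T_f/T₂) = 123.648 × ln(602.64/534) = 14.95 J/K.
ΔS_total = -13.87 + 14.95 = 1.08 J/K.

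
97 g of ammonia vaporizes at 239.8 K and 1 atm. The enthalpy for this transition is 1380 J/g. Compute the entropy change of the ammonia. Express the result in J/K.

ΔS = 558 J/K

Heat absorbed by the substance: Q = mL = 97 × 1380 = 133860 J.
At constant T, ΔS = Q_rev/T = 133860 / 239.8 = 558 J/K.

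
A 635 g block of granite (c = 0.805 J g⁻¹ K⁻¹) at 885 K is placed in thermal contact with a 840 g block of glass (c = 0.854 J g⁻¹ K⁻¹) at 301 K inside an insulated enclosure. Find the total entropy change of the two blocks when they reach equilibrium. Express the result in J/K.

ΔS_total = 176 J/K

Energy balance: T_f = (m₁c₁T₁ + m₂c₂T₂)/(m₁c₁ + m₂c₂) = 543.99 K.
ΔS₁ = m₁c₁ ln(T_f/T₁) = 511.175 × ln(543.99/885) = -248.8 J/K.
ΔS₂ = m₂c₂ ln(T_f/T₂) = 717.36 × ln(543.99/301) = 424.6 J/K.
ΔS_total = -248.8 + 424.6 = 176 J/K.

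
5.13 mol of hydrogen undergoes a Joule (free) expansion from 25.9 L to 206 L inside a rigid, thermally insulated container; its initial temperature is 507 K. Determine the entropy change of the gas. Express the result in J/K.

For an ideal gas in free expansion Q = 0 and W = 0, so T is unchanged.
Entropy is a state function; using a reversible isothermal path, ΔS_gas = nR ln(V₂/V₁) = 5.13 × 8.314 × ln(206/25.9) = 88.4 J/K.

ΔS_gas = 88.4 J/K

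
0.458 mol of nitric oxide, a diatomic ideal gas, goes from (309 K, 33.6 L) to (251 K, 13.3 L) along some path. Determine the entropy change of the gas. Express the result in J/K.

ΔS = -5.51 J/K

Entropy is a state function: ΔS = nC_V ln(T₂/T₁) + nR ln(V₂/V₁), with C_V = 5R/2 = 20.79 J mol⁻¹ K⁻¹ for a diatomic ideal gas.
ΔS = 0.458 × [20.79 × ln(251/309) + 8.314 × ln(13.3/33.6)] = -5.51 J/K.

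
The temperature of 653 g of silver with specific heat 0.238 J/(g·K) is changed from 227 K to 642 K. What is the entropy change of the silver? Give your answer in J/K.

ΔS = 162 J/K

ΔS = ∫dQ_rev/T = m c ln(T₂/T₁) = 653 × 0.238 × ln(642/227) = 162 J/K.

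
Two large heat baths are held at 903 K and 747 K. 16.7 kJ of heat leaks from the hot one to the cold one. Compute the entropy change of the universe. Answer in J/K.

ΔS_hot = −Q/T_H = −16700/903 = -18.494 J/K and ΔS_cold = +Q/T_C = 16700/747 = 22.356 J/K.
ΔS_total = -18.494 + 22.356 = 3.86 J/K, positive as the second law requires.

ΔS_total = 3.86 J/K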